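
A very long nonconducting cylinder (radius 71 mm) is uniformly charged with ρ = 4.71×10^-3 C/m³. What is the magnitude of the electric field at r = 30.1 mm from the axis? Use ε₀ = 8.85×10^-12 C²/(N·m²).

Coaxial Gaussian cylinder, radius r = 30.1 mm, length L (r < R).
Enclosed charge per unit length: λ_enc = ρ·πr² = (4.71×10^-3)π(0.0301)² = 1.341e-5 C/m.
Applying ∮E·dA = Q_enc/ε₀ with the end caps contributing no flux:
E = |λ_enc|/(2πε₀r) = (1.341×10^-5)/(2π·8.85×10^-12·0.0301) = 8.01e6 N/C.

|E| = 8.01×10^6 N/C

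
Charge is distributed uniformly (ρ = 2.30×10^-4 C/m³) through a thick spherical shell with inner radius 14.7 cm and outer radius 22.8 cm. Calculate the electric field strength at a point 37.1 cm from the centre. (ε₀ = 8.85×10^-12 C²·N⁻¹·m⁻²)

By spherical symmetry E is radial; choose a Gaussian sphere of radius r = 37.1 cm (r > 22.8 cm, enclosing the whole shell).
Q_enc = ρ·(4π/3)(b³ − a³) = (2.30e-4)·(4π/3)·((0.228)³ − (0.147)³) = 8.358×10^-6 C.
By Gauss's law, ∮E·dA = E·4πr² = Q_enc/ε₀.
E = |Q_enc|/(4πε₀r²) = (8.358e-6)/(4π·8.85×10^-12·(0.371)²) = 5.46×10^5 N/C.

|E| ≈ 5.46×10^5 N/C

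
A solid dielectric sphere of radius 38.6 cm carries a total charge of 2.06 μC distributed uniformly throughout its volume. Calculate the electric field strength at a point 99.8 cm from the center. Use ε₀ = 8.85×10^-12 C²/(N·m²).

|E| = 1.86×10^4 N/C

Use a concentric Gaussian sphere at r = 99.8 cm (r > R, so the entire charge is enclosed).
Q_enc = 2.06 μC = 2.06×10^-6 C.
Since E is radial and uniform over the Gaussian sphere, Φ = E·4πr² = Q_enc/ε₀.
E = |Q_enc|/(4πε₀r²) = (2.06×10^-6)/(4π·8.85×10^-12·(0.998)²) = 1.86e4 N/C.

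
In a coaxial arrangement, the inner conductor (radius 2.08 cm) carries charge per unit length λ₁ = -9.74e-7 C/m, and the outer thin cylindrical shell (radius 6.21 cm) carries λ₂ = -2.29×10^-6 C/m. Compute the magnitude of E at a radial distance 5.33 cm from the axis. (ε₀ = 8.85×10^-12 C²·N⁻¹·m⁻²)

|E| = 3.29e5 V/m

By cylindrical symmetry E is radial; use a coaxial Gaussian cylinder of radius 5.33 cm and length L (between the conductors, 2.08 cm < r < 6.21 cm).
The shell at 6.21 cm lies outside the Gaussian surface, so λ_enc = λ₁ = -9.74×10^-7 C/m.
Since E is radial and uniform over the curved surface, Φ = E·2πrL = Q_enc/ε₀ = λ_enc L/ε₀.
E = |λ_enc|/(2πε₀r) = (9.74e-7)/(2π·8.85×10^-12·0.0533) = 3.29×10^5 N/C.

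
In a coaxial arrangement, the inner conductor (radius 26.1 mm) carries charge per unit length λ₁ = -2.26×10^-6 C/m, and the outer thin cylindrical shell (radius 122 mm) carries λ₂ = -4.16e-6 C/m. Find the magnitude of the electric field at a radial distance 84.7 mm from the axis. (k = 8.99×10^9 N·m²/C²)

E ≈ 4.80e5 N/C

Take a coaxial cylindrical Gaussian surface of radius r = 84.7 mm and length L (between the conductors, 26.1 mm < r < 122 mm).
The shell at 122 mm lies outside the Gaussian surface, so λ_enc = λ₁ = -2.26×10^-6 C/m.
Gauss's law: E·2πrL = λ_enc L/ε₀.
E = 2k|λ_enc|/r = 2(8.99×10^9)(2.26×10^-6)/(0.0847) = 4.80×10^5 N/C.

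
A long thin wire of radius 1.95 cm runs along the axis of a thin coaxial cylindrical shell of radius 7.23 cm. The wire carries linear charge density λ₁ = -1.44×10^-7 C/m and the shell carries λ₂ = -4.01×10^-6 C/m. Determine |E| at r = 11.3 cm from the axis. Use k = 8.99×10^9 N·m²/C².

6.61×10^5 N/C

Choose a coaxial cylinder of radius r = 11.3 cm (arbitrary length L) as the Gaussian surface (r > 7.23 cm, enclosing both).
λ_enc = λ₁ + λ₂ = (-1.44×10^-7) + (-4.01×10^-6) = -4.154×10^-6 C/m.
Gauss's law: E·2πrL = λ_enc L/ε₀.
E = 2k|λ_enc|/r = 2(8.99×10^9)(4.154e-6)/(0.113) = 6.61×10^5 N/C.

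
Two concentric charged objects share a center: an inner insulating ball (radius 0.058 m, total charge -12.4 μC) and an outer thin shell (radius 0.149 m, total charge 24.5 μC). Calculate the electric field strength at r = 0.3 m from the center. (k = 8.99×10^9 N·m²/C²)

1.21×10^6 N/C

Take a concentric spherical Gaussian surface of radius r = 0.3 m (r > 0.149 m, enclosing both).
Q_enc = (-12.4 μC) + (24.5 μC) = 1.21e-5 C.
Applying ∮E·dA = Q_enc/ε₀ with Φ = E(4πr²):
E = k|Q_enc|/r² = (8.99×10^9)(1.21×10^-5)/(0.3)² = 1.21e6 N/C.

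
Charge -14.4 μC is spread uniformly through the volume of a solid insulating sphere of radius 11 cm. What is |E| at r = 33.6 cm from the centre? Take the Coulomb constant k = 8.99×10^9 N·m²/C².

|E| = 1.15×10^6 N/C

Take a concentric spherical Gaussian surface of radius r = 33.6 cm (r > R, so the entire charge is enclosed).
Q_enc = -14.4 μC = -1.44×10^-5 C.
Gauss's law: E·4πr² = Q_enc/ε₀.
E = k|Q_enc|/r² = (8.99×10^9)(1.44×10^-5)/(0.336)² = 1.15×10^6 N/C.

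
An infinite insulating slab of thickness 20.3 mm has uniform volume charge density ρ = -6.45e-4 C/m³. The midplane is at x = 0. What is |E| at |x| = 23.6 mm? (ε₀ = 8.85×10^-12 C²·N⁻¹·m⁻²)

E ≈ 7.40×10^5 N/C

The point |x| = 23.6 mm lies outside the slab (half-thickness 0.01015 m). A symmetric pillbox spanning the full slab encloses Q_enc = ρ·d·A.
Flux = 2EA ⇒ E = |ρ|d/(2ε₀), independent of distance outside.
E = (6.45e-4)(0.0203)/(2·8.85×10^-12) = 7.40e5 N/C.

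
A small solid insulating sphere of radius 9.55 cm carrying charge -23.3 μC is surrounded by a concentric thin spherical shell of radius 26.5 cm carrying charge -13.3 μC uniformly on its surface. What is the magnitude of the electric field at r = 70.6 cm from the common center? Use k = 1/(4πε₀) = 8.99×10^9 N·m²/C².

6.60e5 N/C

Use a concentric Gaussian sphere at r = 70.6 cm (r > 26.5 cm, enclosing both).
Q_enc = (-23.3 μC) + (-13.3 μC) = -3.66e-5 C.
Gauss's law: E·4πr² = Q_enc/ε₀.
E = k|Q_enc|/r² = (8.99×10^9)(3.66×10^-5)/(0.706)² = 6.60e5 N/C.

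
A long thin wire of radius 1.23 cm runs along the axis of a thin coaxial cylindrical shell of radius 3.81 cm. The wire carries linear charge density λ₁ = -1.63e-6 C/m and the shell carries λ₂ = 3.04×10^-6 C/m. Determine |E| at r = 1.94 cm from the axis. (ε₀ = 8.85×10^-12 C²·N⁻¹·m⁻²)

1.51×10^6 V/m

By cylindrical symmetry E is radial; use a coaxial Gaussian cylinder of radius 1.94 cm and length L (between the conductors, 1.23 cm < r < 3.81 cm).
The shell at 3.81 cm lies outside the Gaussian surface, so λ_enc = λ₁ = -1.63×10^-6 C/m.
Gauss's law: E·2πrL = λ_enc L/ε₀.
E = |λ_enc|/(2πε₀r) = (1.63e-6)/(2π·8.85×10^-12·0.0194) = 1.51×10^6 N/C.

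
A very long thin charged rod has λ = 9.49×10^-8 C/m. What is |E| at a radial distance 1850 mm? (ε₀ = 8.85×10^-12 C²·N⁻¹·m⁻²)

By cylindrical symmetry E is radial; use a coaxial Gaussian cylinder of radius 1850 mm and length L.
Q_enc = λL, so λ_enc = 9.49×10^-8 C/m.
Since E is radial and uniform over the curved surface, Φ = E·2πrL = Q_enc/ε₀ = λ_enc L/ε₀.
E = |λ_enc|/(2πε₀r) = (9.49×10^-8)/(2π·8.85×10^-12·1.85) = 923 N/C.

E ≈ 923 N/C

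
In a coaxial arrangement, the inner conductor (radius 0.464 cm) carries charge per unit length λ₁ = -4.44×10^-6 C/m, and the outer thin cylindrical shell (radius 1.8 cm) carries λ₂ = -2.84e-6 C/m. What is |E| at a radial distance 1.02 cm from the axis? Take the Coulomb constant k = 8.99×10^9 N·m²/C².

Take a coaxial cylindrical Gaussian surface of radius r = 1.02 cm and length L (between the conductors, 0.464 cm < r < 1.8 cm).
The shell at 1.8 cm lies outside the Gaussian surface, so λ_enc = λ₁ = -4.44e-6 C/m.
Applying ∮E·dA = Q_enc/ε₀ with the end caps contributing no flux:
E = 2k|λ_enc|/r = 2(8.99×10^9)(4.44e-6)/(0.0102) = 7.83e6 N/C.

|E| = 7.83×10^6 N/C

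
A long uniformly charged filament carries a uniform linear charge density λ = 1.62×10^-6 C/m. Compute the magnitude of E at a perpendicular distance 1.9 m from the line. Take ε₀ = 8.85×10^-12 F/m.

Choose a coaxial cylinder of radius r = 1.9 m (arbitrary length L) as the Gaussian surface.
Q_enc = λL, so λ_enc = 1.62×10^-6 C/m.
Gauss's law: E·2πrL = λ_enc L/ε₀.
E = |λ_enc|/(2πε₀r) = (1.62×10^-6)/(2π·8.85×10^-12·1.9) = 1.53e4 N/C.

E = 1.53×10^4 N/C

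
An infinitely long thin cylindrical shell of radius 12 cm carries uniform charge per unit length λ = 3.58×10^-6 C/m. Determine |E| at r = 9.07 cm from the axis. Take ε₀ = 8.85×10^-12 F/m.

|E| = 0 N/C

Choose a coaxial cylinder of radius r = 9.07 cm (arbitrary length L) as the Gaussian surface (r < 12 cm, inside the shell).
All the surface charge lies outside this cylinder: Q_enc = 0, hence E = 0.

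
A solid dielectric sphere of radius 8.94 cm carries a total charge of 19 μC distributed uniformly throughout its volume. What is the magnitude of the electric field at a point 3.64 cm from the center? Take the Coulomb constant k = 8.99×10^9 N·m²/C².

Use a concentric Gaussian sphere at r = 3.64 cm (r < R).
For a uniform sphere the enclosed fraction is (r/R)³, so Q_enc = (19 μC)(0.0364/0.0894)³ = 1.282e-6 C.
Applying ∮E·dA = Q_enc/ε₀ with Φ = E(4πr²):
E = k|Q_enc|/r² = (8.99×10^9)(1.282×10^-6)/(0.0364)² = 8.70×10^6 N/C.

|E| ≈ 8.70×10^6 V/m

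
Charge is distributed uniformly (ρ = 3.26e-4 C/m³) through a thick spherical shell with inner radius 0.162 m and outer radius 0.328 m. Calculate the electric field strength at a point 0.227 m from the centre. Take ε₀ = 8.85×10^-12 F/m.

Symmetry ⇒ E = E(r) r̂. Gaussian sphere of radius r = 0.227 m (within the shell material, 0.162 m < r < 0.328 m).
Only the shell between 0.162 m and r is enclosed: Q_enc = ρ·(4π/3)(r³ − a³) = (3.26e-4)·(4π/3)·((0.227)³ − (0.162)³) = 1.017×10^-5 C.
By Gauss's law, ∮E·dA = E·4πr² = Q_enc/ε₀.
E = |Q_enc|/(4πε₀r²) = (1.017×10^-5)/(4π·8.85×10^-12·(0.227)²) = 1.77e6 N/C.

|E| = 1.77×10^6 N/C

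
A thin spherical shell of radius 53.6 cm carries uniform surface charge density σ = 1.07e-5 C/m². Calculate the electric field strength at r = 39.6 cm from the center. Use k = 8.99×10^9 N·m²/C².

|E| = 0 N/C

Symmetry ⇒ E = E(r) r̂. Gaussian sphere of radius r = 39.6 cm (inside the shell, r < 53.6 cm).
All the charge is outside the Gaussian surface: Q_enc = 0, hence E = 0 everywhere inside the shell.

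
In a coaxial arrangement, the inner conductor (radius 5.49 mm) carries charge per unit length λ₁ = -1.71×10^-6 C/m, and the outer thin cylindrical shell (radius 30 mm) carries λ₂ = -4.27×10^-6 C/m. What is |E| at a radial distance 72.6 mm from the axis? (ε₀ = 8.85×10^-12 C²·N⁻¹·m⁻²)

|E| ≈ 1.48×10^6 N/C

Take a coaxial cylindrical Gaussian surface of radius r = 72.6 mm and length L (r > 30 mm, enclosing both).
λ_enc = λ₁ + λ₂ = (-1.71×10^-6) + (-4.27e-6) = -5.98×10^-6 C/m.
By Gauss's law (flux through the curved wall only), E·2πrL = λ_enc L/ε₀.
E = |λ_enc|/(2πε₀r) = (5.98×10^-6)/(2π·8.85×10^-12·0.0726) = 1.48×10^6 N/C.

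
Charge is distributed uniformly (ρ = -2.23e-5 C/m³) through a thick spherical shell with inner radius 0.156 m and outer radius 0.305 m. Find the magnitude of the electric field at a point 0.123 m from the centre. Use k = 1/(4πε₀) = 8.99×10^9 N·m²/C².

E = 0 (no enclosed charge)

Take a concentric spherical Gaussian surface of radius r = 0.123 m (r < 0.156 m, inside the empty cavity).
Q_enc = 0 (all charge lies at larger r); Gauss's law gives E = 0.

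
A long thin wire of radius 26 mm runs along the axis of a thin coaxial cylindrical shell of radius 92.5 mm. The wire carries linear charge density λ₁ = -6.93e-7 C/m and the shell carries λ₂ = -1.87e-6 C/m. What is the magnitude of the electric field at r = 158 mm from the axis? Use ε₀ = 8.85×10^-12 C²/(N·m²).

Choose a coaxial cylinder of radius r = 158 mm (arbitrary length L) as the Gaussian surface (r > 92.5 mm, enclosing both).
λ_enc = λ₁ + λ₂ = (-6.93×10^-7) + (-1.87×10^-6) = -2.563×10^-6 C/m.
Applying ∮E·dA = Q_enc/ε₀ with the end caps contributing no flux:
E = |λ_enc|/(2πε₀r) = (2.563×10^-6)/(2π·8.85×10^-12·0.158) = 2.92×10^5 N/C.

E ≈ 2.92e5 V/m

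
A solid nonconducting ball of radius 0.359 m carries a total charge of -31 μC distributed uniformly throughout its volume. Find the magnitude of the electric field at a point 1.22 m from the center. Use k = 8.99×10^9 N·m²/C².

E ≈ 1.87×10^5 V/m

By spherical symmetry E is radial; choose a Gaussian sphere of radius r = 1.22 m (r > R, so the entire charge is enclosed).
Q_enc = -31 μC = -3.10e-5 C.
By Gauss's law, ∮E·dA = E·4πr² = Q_enc/ε₀.
E = k|Q_enc|/r² = (8.99×10^9)(3.10e-5)/(1.22)² = 1.87×10^5 N/C.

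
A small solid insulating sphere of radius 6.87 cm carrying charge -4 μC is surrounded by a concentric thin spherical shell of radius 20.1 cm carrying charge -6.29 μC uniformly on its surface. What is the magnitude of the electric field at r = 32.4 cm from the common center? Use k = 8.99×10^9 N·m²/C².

|E| = 8.81×10^5 V/m

Symmetry ⇒ E = E(r) r̂. Gaussian sphere of radius r = 32.4 cm (r > 20.1 cm, enclosing both).
Q_enc = (-4 μC) + (-6.29 μC) = -1.029e-5 C.
By Gauss's law, ∮E·dA = E·4πr² = Q_enc/ε₀.
E = k|Q_enc|/r² = (8.99×10^9)(1.029×10^-5)/(0.324)² = 8.81×10^5 N/C.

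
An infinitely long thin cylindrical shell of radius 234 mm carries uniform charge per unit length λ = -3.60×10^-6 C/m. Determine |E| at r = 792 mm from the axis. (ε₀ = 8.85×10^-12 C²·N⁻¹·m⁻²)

By cylindrical symmetry E is radial; use a coaxial Gaussian cylinder of radius 792 mm and length L (r > 234 mm).
The full line charge is enclosed: λ_enc = -3.60×10^-6 C/m.
Since E is radial and uniform over the curved surface, Φ = E·2πrL = Q_enc/ε₀ = λ_enc L/ε₀.
E = |λ_enc|/(2πε₀r) = (3.60e-6)/(2π·8.85×10^-12·0.792) = 8.17×10^4 N/C.

E ≈ 8.17×10^4 N/C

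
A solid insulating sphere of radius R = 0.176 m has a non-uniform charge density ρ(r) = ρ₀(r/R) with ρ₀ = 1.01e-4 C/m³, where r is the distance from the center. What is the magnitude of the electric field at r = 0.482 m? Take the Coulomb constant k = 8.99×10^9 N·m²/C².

Symmetry ⇒ E = E(r) r̂. Gaussian sphere of radius r = 0.482 m (r > R, all charge enclosed).
Q_enc = 4π ∫₀^R ρ₀(r'/R)^1 r'² dr' = 4πρ₀R³/4 = 1.73e-6 C.
Applying ∮E·dA = Q_enc/ε₀ with Φ = E(4πr²):
E = k|Q_enc|/r² = (8.99×10^9)(1.73e-6)/(0.482)² = 6.69e4 N/C.

|E| ≈ 6.69×10^4 N/C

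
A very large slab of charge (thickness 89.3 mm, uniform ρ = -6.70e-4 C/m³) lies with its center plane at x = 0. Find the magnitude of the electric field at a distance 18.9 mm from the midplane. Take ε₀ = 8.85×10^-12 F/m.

By symmetry E is perpendicular to the slab. A Gaussian pillbox from −18.9 mm to +18.9 mm (face area A) lies entirely within the slab.
Q_enc = ρ·(2x)·A and flux = 2EA, so 2EA = 2ρxA/ε₀ ⇒ E = |ρ|x/ε₀.
E = (6.70e-4)(0.0189)/(8.85×10^-12) = 1.43×10^6 N/C.

E ≈ 1.43×10^6 V/m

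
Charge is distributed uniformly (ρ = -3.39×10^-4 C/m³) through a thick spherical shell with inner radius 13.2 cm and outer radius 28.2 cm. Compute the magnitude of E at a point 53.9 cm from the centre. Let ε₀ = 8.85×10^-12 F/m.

Symmetry ⇒ E = E(r) r̂. Gaussian sphere of radius r = 53.9 cm (r > 28.2 cm, enclosing the whole shell).
Q_enc = ρ·(4π/3)(b³ − a³) = (-3.39×10^-4)·(4π/3)·((0.282)³ − (0.132)³) = -2.858×10^-5 C.
By Gauss's law, ∮E·dA = E·4πr² = Q_enc/ε₀.
E = |Q_enc|/(4πε₀r²) = (2.858×10^-5)/(4π·8.85×10^-12·(0.539)²) = 8.85×10^5 N/C.

|E| = 8.85×10^5 N/C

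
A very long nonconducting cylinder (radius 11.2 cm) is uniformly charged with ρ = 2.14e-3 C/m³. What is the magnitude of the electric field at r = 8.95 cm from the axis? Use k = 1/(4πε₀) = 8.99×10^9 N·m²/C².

By cylindrical symmetry E is radial; use a coaxial Gaussian cylinder of radius 8.95 cm and length L (r < R).
Enclosed charge per unit length: λ_enc = ρ·πr² = (2.14×10^-3)π(0.0895)² = 5.385×10^-5 C/m.
By Gauss's law (flux through the curved wall only), E·2πrL = λ_enc L/ε₀.
E = 2k|λ_enc|/r = 2(8.99×10^9)(5.385e-5)/(0.0895) = 1.08e7 N/C.

E = 1.08×10^7 N/C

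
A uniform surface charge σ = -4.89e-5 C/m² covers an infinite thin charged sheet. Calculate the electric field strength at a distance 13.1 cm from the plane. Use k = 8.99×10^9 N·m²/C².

The symmetry is planar: E is normal to the sheet and the same magnitude on both sides. Take a pillbox straddling the sheet with end-cap area A.
Only the two end caps contribute flux: Φ = 2EA. With Q_enc = σA, Gauss's law gives E = |σ|/(2ε₀).
E = 2πk|σ| = 2π(8.99×10^9)(4.89e-5) = 2.76×10^6 N/C.

2.76×10^6 N/C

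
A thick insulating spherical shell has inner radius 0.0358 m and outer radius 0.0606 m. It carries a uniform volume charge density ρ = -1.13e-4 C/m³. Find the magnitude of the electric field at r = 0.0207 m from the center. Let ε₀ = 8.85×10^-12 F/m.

E = 0

Take a concentric spherical Gaussian surface of radius r = 0.0207 m (r < 0.0358 m, inside the empty cavity).
Q_enc = 0 (all charge lies at larger r); Gauss's law gives E = 0.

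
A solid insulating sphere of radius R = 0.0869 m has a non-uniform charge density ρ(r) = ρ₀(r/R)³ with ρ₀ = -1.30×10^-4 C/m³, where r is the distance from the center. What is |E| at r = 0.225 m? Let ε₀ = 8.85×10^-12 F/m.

Use a concentric Gaussian sphere at r = 0.225 m (r > R, all charge enclosed).
Q_enc = 4π ∫₀^R ρ₀(r'/R)^3 r'² dr' = 4πρ₀R³/6 = -1.787×10^-7 C.
Since E is radial and uniform over the Gaussian sphere, Φ = E·4πr² = Q_enc/ε₀.
E = |Q_enc|/(4πε₀r²) = (1.787×10^-7)/(4π·8.85×10^-12·(0.225)²) = 3.17e4 N/C.

|E| = 3.17e4 N/C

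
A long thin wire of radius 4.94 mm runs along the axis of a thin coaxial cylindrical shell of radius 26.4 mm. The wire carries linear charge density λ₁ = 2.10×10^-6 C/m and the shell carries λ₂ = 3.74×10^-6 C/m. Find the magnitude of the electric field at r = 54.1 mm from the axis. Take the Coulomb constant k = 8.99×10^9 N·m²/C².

1.94×10^6 N/C

Coaxial Gaussian cylinder, radius r = 54.1 mm, length L (r > 26.4 mm, enclosing both).
λ_enc = λ₁ + λ₂ = (2.10×10^-6) + (3.74e-6) = 5.84×10^-6 C/m.
Gauss's law: E·2πrL = λ_enc L/ε₀.
E = 2k|λ_enc|/r = 2(8.99×10^9)(5.84e-6)/(0.0541) = 1.94×10^6 N/C.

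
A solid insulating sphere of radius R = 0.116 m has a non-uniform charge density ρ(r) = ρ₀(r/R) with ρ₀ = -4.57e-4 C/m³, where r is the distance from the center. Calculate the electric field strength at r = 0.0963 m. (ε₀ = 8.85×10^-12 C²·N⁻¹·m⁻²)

By spherical symmetry E is radial; choose a Gaussian sphere of radius r = 0.0963 m (r < R).
Integrate the density: Q_enc = 4π ∫₀^r ρ₀(r'/R)^1 r'² dr' = 4πρ₀ r^4/(4·R) = -1.064e-6 C.
By Gauss's law, ∮E·dA = E·4πr² = Q_enc/ε₀.
E = |Q_enc|/(4πε₀r²) = (1.064×10^-6)/(4π·8.85×10^-12·(0.0963)²) = 1.03e6 N/C.

|E| = 1.03×10^6 N/C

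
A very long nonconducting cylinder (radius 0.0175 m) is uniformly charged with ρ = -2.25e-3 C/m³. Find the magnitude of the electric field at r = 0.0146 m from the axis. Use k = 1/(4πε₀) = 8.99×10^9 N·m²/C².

By cylindrical symmetry E is radial; use a coaxial Gaussian cylinder of radius 0.0146 m and length L (r < R).
Enclosed charge per unit length: λ_enc = ρ·πr² = (-2.25×10^-3)π(0.0146)² = -1.507×10^-6 C/m.
Since E is radial and uniform over the curved surface, Φ = E·2πrL = Q_enc/ε₀ = λ_enc L/ε₀.
E = 2k|λ_enc|/r = 2(8.99×10^9)(1.507×10^-6)/(0.0146) = 1.86×10^6 N/C.

E ≈ 1.86e6 V/m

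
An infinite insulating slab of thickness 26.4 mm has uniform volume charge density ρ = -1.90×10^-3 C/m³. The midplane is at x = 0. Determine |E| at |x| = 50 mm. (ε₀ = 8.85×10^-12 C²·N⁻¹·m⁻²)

E ≈ 2.83×10^6 N/C

The point |x| = 50 mm lies outside the slab (half-thickness 0.0132 m). A symmetric pillbox spanning the full slab encloses Q_enc = ρ·d·A.
Flux = 2EA ⇒ E = |ρ|d/(2ε₀), independent of distance outside.
E = (1.90×10^-3)(0.0264)/(2·8.85×10^-12) = 2.83×10^6 N/C.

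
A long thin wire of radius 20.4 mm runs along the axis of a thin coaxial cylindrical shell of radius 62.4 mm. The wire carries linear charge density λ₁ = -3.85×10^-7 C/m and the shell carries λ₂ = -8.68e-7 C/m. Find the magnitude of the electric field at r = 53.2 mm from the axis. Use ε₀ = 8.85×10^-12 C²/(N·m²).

|E| = 1.30×10^5 N/C

Coaxial Gaussian cylinder, radius r = 53.2 mm, length L (between the conductors, 20.4 mm < r < 62.4 mm).
The shell at 62.4 mm lies outside the Gaussian surface, so λ_enc = λ₁ = -3.85×10^-7 C/m.
Gauss's law: E·2πrL = λ_enc L/ε₀.
E = |λ_enc|/(2πε₀r) = (3.85×10^-7)/(2π·8.85×10^-12·0.0532) = 1.30e5 N/C.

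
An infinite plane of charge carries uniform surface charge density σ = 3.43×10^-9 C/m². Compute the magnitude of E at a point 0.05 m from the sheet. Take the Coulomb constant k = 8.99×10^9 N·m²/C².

Choose a cylindrical pillbox piercing the sheet, end faces (area A) parallel to it.
Only the two end caps contribute flux: Φ = 2EA. With Q_enc = σA, Gauss's law gives E = |σ|/(2ε₀).
E = 2πk|σ| = 2π(8.99×10^9)(3.43×10^-9) = 194 N/C.

E ≈ 194 N/C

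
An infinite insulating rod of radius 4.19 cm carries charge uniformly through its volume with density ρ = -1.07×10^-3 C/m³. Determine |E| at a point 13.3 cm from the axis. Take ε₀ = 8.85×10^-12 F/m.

Coaxial Gaussian cylinder, radius r = 13.3 cm, length L (r > 4.19 cm, full cross-section enclosed).
λ_enc = ρ·πR² = (-1.07e-3)π(0.0419)² = -5.901×10^-6 C/m.
Since E is radial and uniform over the curved surface, Φ = E·2πrL = Q_enc/ε₀ = λ_enc L/ε₀.
E = |λ_enc|/(2πε₀r) = (5.901e-6)/(2π·8.85×10^-12·0.133) = 7.98×10^5 N/C.

|E| = 7.98×10^5 V/m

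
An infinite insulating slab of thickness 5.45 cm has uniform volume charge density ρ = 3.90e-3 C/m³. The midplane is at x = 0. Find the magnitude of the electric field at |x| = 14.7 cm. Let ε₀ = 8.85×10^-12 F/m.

|E| ≈ 1.20e7 V/m

The point |x| = 14.7 cm lies outside the slab (half-thickness 0.02725 m). A symmetric pillbox spanning the full slab encloses Q_enc = ρ·d·A.
Flux = 2EA ⇒ E = |ρ|d/(2ε₀), independent of distance outside.
E = (3.90×10^-3)(0.0545)/(2·8.85×10^-12) = 1.20×10^7 N/C.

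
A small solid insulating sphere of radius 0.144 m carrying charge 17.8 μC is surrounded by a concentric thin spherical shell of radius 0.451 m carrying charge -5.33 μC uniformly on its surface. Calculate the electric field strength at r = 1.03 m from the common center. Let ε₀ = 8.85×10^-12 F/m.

Take a concentric spherical Gaussian surface of radius r = 1.03 m (r > 0.451 m, enclosing both).
Q_enc = (17.8 μC) + (-5.33 μC) = 1.247×10^-5 C.
Applying ∮E·dA = Q_enc/ε₀ with Φ = E(4πr²):
E = |Q_enc|/(4πε₀r²) = (1.247e-5)/(4π·8.85×10^-12·(1.03)²) = 1.06×10^5 N/C.

E = 1.06×10^5 N/C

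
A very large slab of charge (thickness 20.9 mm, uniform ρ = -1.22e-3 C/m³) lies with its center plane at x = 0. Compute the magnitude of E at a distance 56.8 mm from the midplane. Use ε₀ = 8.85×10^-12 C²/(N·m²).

|E| = 1.44×10^6 V/m

The point |x| = 56.8 mm lies outside the slab (half-thickness 0.01045 m). A symmetric pillbox spanning the full slab encloses Q_enc = ρ·d·A.
Flux = 2EA ⇒ E = |ρ|d/(2ε₀), independent of distance outside.
E = (1.22×10^-3)(0.0209)/(2·8.85×10^-12) = 1.44×10^6 N/C.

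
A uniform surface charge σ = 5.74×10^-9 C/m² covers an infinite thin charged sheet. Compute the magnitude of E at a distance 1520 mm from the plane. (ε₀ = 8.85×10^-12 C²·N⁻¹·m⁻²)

By planar symmetry E is perpendicular to the sheet and uniform; use a Gaussian pillbox with flat faces of area A on each side of the sheet.
Flux Φ = 2EA and Q_enc = σA, so 2EA = σA/ε₀ ⇒ E = |σ|/(2ε₀), independent of distance.
E = |σ|/(2ε₀) = (5.74×10^-9)/(2·8.85×10^-12) = 324 N/C.

|E| ≈ 324 N/C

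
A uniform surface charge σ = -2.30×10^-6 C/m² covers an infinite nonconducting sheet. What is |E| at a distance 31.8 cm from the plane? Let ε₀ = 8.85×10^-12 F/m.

By planar symmetry E is perpendicular to the sheet and uniform; use a Gaussian pillbox with flat faces of area A on each side of the sheet.
Flux Φ = 2EA and Q_enc = σA, so 2EA = σA/ε₀ ⇒ E = |σ|/(2ε₀), independent of distance.
E = |σ|/(2ε₀) = (2.30e-6)/(2·8.85×10^-12) = 1.30×10^5 N/C.

|E| = 1.30×10^5 V/m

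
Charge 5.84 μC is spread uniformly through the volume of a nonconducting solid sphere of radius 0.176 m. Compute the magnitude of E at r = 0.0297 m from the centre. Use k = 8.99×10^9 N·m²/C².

Use a concentric Gaussian sphere at r = 0.0297 m (r < R).
For a uniform sphere the enclosed fraction is (r/R)³, so Q_enc = (5.84 μC)(0.0297/0.176)³ = 2.806×10^-8 C.
Gauss's law: E·4πr² = Q_enc/ε₀.
E = k|Q_enc|/r² = (8.99×10^9)(2.806×10^-8)/(0.0297)² = 2.86×10^5 N/C.

E ≈ 2.86×10^5 N/C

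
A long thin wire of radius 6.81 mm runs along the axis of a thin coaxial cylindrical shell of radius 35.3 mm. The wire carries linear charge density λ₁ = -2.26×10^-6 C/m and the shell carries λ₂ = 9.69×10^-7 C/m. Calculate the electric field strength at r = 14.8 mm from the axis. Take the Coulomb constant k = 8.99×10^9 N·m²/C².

By cylindrical symmetry E is radial; use a coaxial Gaussian cylinder of radius 14.8 mm and length L (between the conductors, 6.81 mm < r < 35.3 mm).
Only the inner wire is enclosed; the outer shell contributes nothing inside itself. λ_enc = λ₁ = -2.26×10^-6 C/m.
Applying ∮E·dA = Q_enc/ε₀ with the end caps contributing no flux:
E = 2k|λ_enc|/r = 2(8.99×10^9)(2.26e-6)/(0.0148) = 2.75×10^6 N/C.

E = 2.75e6 N/C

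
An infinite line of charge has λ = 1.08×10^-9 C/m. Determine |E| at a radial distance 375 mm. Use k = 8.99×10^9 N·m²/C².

Choose a coaxial cylinder of radius r = 375 mm (arbitrary length L) as the Gaussian surface.
Q_enc = λL, so λ_enc = 1.08×10^-9 C/m.
Applying ∮E·dA = Q_enc/ε₀ with the end caps contributing no flux:
E = 2k|λ_enc|/r = 2(8.99×10^9)(1.08×10^-9)/(0.375) = 51.8 N/C.

E ≈ 51.8 N/C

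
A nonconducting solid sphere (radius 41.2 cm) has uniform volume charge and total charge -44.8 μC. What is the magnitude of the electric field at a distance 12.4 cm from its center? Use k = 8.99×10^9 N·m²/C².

Use a concentric Gaussian sphere at r = 12.4 cm (r < R).
Only the charge within r is enclosed: Q_enc = Q·(r/R)³ = (-44.8 μC)·(12.4 cm/41.2 cm)³ = -1.221×10^-6 C.
By Gauss's law, ∮E·dA = E·4πr² = Q_enc/ε₀.
E = k|Q_enc|/r² = (8.99×10^9)(1.221×10^-6)/(0.124)² = 7.14e5 N/C.

|E| = 7.14×10^5 N/C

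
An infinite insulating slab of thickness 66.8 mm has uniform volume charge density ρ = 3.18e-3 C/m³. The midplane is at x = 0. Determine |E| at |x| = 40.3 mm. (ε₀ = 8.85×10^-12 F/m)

|E| ≈ 1.20×10^7 N/C

The point |x| = 40.3 mm lies outside the slab (half-thickness 0.0334 m). A symmetric pillbox spanning the full slab encloses Q_enc = ρ·d·A.
Flux = 2EA ⇒ E = |ρ|d/(2ε₀), independent of distance outside.
E = (3.18×10^-3)(0.0668)/(2·8.85×10^-12) = 1.20×10^7 N/C.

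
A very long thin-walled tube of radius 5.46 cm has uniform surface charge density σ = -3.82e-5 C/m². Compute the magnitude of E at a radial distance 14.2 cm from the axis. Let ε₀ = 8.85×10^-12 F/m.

Coaxial Gaussian cylinder, radius r = 14.2 cm, length L (r > 5.46 cm).
The whole shell is enclosed: λ_enc = σ·2πR = (-3.82e-5)·2π·(0.0546) = -1.31e-5 C/m.
Gauss's law: E·2πrL = λ_enc L/ε₀.
E = |λ_enc|/(2πε₀r) = (1.31×10^-5)/(2π·8.85×10^-12·0.142) = 1.66e6 N/C.

|E| = 1.66×10^6 N/C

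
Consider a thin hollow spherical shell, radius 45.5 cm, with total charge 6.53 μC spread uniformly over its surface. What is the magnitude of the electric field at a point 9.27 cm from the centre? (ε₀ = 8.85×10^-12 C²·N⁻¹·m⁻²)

|E| = 0 V/m

Use a concentric Gaussian sphere at r = 9.27 cm (inside the shell, r < 45.5 cm).
No charge lies within this surface, so Q_enc = 0 and Gauss's law gives E·4πr² = 0 ⇒ E = 0.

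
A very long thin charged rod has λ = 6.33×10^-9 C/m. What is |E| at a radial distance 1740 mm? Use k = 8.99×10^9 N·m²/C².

|E| = 65.4 N/C

Coaxial Gaussian cylinder, radius r = 1740 mm, length L.
Q_enc = λL, so λ_enc = 6.33×10^-9 C/m.
Since E is radial and uniform over the curved surface, Φ = E·2πrL = Q_enc/ε₀ = λ_enc L/ε₀.
E = 2k|λ_enc|/r = 2(8.99×10^9)(6.33×10^-9)/(1.74) = 65.4 N/C.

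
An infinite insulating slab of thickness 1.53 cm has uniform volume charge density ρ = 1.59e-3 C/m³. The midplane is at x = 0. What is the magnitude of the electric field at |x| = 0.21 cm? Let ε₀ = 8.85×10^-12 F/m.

By symmetry E is perpendicular to the slab. A Gaussian pillbox from −0.21 cm to +0.21 cm (face area A) lies entirely within the slab.
Q_enc = ρ·(2x)·A and flux = 2EA, so 2EA = 2ρxA/ε₀ ⇒ E = |ρ|x/ε₀.
E = (1.59×10^-3)(0.0021)/(8.85×10^-12) = 3.77e5 N/C.

3.77×10^5 N/C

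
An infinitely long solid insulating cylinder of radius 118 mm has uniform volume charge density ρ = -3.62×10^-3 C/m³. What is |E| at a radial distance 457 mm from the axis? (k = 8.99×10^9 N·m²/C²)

Choose a coaxial cylinder of radius r = 457 mm (arbitrary length L) as the Gaussian surface (r > 118 mm, full cross-section enclosed).
λ_enc = ρ·πR² = (-3.62e-3)π(0.118)² = -1.584×10^-4 C/m.
Gauss's law: E·2πrL = λ_enc L/ε₀.
E = 2k|λ_enc|/r = 2(8.99×10^9)(1.584×10^-4)/(0.457) = 6.23×10^6 N/C.

|E| = 6.23×10^6 N/C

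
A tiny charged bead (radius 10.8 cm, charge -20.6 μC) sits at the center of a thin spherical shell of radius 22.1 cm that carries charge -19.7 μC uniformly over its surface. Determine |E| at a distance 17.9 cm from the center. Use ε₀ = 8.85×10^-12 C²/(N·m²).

By spherical symmetry E is radial; choose a Gaussian sphere of radius r = 17.9 cm (between the bodies, 10.8 cm < r < 22.1 cm).
The shell at 22.1 cm lies outside the Gaussian surface, so Q_enc = -20.6 μC = -2.06×10^-5 C.
By Gauss's law, ∮E·dA = E·4πr² = Q_enc/ε₀.
E = |Q_enc|/(4πε₀r²) = (2.06e-5)/(4π·8.85×10^-12·(0.179)²) = 5.78e6 N/C.

E = 5.78×10^6 N/C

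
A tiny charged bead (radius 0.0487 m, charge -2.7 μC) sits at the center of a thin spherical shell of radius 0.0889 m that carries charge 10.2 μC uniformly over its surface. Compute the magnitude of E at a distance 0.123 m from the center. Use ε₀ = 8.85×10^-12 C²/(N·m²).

Use a concentric Gaussian sphere at r = 0.123 m (r > 0.0889 m, enclosing both).
Q_enc = (-2.7 μC) + (10.2 μC) = 7.50×10^-6 C.
Applying ∮E·dA = Q_enc/ε₀ with Φ = E(4πr²):
E = |Q_enc|/(4πε₀r²) = (7.50×10^-6)/(4π·8.85×10^-12·(0.123)²) = 4.46e6 N/C.

|E| = 4.46×10^6 V/m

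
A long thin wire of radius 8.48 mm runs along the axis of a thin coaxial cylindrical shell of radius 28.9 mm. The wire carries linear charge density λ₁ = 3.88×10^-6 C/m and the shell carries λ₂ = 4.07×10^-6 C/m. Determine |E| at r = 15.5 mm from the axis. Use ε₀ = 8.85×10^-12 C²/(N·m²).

Take a coaxial cylindrical Gaussian surface of radius r = 15.5 mm and length L (between the conductors, 8.48 mm < r < 28.9 mm).
The shell at 28.9 mm lies outside the Gaussian surface, so λ_enc = λ₁ = 3.88×10^-6 C/m.
By Gauss's law (flux through the curved wall only), E·2πrL = λ_enc L/ε₀.
E = |λ_enc|/(2πε₀r) = (3.88×10^-6)/(2π·8.85×10^-12·0.0155) = 4.50×10^6 N/C.

4.50e6 V/m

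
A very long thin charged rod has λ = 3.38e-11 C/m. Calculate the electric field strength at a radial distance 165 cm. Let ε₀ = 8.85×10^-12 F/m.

0.368 N/C

Take a coaxial cylindrical Gaussian surface of radius r = 165 cm and length L.
Q_enc = λL, so λ_enc = 3.38×10^-11 C/m.
Applying ∮E·dA = Q_enc/ε₀ with the end caps contributing no flux:
E = |λ_enc|/(2πε₀r) = (3.38e-11)/(2π·8.85×10^-12·1.65) = 0.368 N/C.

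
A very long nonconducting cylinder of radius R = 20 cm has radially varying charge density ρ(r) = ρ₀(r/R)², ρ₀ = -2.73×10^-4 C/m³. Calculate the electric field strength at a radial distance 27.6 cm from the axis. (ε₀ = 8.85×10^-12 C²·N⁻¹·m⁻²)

By cylindrical symmetry E is radial; use a coaxial Gaussian cylinder of radius 27.6 cm and length L (r > R, full charge per length enclosed).
λ_enc = 2π ∫₀^R ρ₀(r'/R)^2 r' dr' = 2πρ₀R²/4 = -1.715×10^-5 C/m.
Applying ∮E·dA = Q_enc/ε₀ with the end caps contributing no flux:
E = |λ_enc|/(2πε₀r) = (1.715×10^-5)/(2π·8.85×10^-12·0.276) = 1.12×10^6 N/C.

|E| = 1.12e6 N/C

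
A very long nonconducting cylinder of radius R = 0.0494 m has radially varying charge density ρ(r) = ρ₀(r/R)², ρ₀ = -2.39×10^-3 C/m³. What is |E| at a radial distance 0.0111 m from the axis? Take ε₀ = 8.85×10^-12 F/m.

Coaxial Gaussian cylinder, radius r = 0.0111 m, length L (r < R).
λ_enc = ∫₀^r ρ(r')·2πr' dr' = (2πρ₀/R²)·r^4/4 = -2.335×10^-8 C/m.
Gauss's law: E·2πrL = λ_enc L/ε₀.
E = |λ_enc|/(2πε₀r) = (2.335×10^-8)/(2π·8.85×10^-12·0.0111) = 3.78×10^4 N/C.

|E| ≈ 3.78×10^4 N/C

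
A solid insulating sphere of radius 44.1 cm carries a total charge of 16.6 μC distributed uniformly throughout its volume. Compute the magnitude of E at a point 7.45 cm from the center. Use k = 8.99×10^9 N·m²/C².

|E| ≈ 1.30e5 N/C

Symmetry ⇒ E = E(r) r̂. Gaussian sphere of radius r = 7.45 cm (r < R).
Only the charge within r is enclosed: Q_enc = Q·(r/R)³ = (16.6 μC)·(7.45 cm/44.1 cm)³ = 8.003e-8 C.
By Gauss's law, ∮E·dA = E·4πr² = Q_enc/ε₀.
E = k|Q_enc|/r² = (8.99×10^9)(8.003×10^-8)/(0.0745)² = 1.30×10^5 N/C.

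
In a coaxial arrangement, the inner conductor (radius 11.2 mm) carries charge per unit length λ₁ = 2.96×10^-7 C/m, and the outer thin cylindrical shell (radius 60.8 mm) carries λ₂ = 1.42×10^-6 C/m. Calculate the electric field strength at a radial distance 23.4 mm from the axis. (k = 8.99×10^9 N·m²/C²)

E = 2.27×10^5 N/C

Coaxial Gaussian cylinder, radius r = 23.4 mm, length L (between the conductors, 11.2 mm < r < 60.8 mm).
The shell at 60.8 mm lies outside the Gaussian surface, so λ_enc = λ₁ = 2.96×10^-7 C/m.
Applying ∮E·dA = Q_enc/ε₀ with the end caps contributing no flux:
E = 2k|λ_enc|/r = 2(8.99×10^9)(2.96×10^-7)/(0.0234) = 2.27e5 N/C.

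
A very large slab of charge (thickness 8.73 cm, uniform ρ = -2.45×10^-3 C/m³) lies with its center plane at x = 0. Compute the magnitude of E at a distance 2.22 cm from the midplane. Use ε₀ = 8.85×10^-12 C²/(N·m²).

6.15×10^6 V/m

By symmetry E is perpendicular to the slab. A Gaussian pillbox from −2.22 cm to +2.22 cm (face area A) lies entirely within the slab.
Q_enc = ρ·(2x)·A and flux = 2EA, so 2EA = 2ρxA/ε₀ ⇒ E = |ρ|x/ε₀.
E = (2.45×10^-3)(0.0222)/(8.85×10^-12) = 6.15×10^6 N/C.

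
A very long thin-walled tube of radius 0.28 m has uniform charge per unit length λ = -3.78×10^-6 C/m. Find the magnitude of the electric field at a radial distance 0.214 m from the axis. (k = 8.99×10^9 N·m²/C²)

E = 0 (no enclosed charge)

Coaxial Gaussian cylinder, radius r = 0.214 m, length L (r < 0.28 m, inside the shell).
All the surface charge lies outside this cylinder: Q_enc = 0, hence E = 0.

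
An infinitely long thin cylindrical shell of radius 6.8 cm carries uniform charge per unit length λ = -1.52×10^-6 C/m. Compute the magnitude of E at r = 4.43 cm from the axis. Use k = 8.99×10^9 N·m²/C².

|E| = 0 V/m

Take a coaxial cylindrical Gaussian surface of radius r = 4.43 cm and length L (r < 6.8 cm, inside the shell).
No charge is enclosed, so Gauss's law gives E·2πrL = 0 ⇒ E = 0.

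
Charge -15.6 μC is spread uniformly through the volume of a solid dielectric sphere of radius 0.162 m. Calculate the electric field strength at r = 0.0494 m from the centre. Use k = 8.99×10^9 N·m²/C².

|E| ≈ 1.63e6 N/C

Take a concentric spherical Gaussian surface of radius r = 0.0494 m (r < R).
For a uniform sphere the enclosed fraction is (r/R)³, so Q_enc = (-15.6 μC)(0.0494/0.162)³ = -4.423e-7 C.
Since E is radial and uniform over the Gaussian sphere, Φ = E·4πr² = Q_enc/ε₀.
E = k|Q_enc|/r² = (8.99×10^9)(4.423e-7)/(0.0494)² = 1.63×10^6 N/C.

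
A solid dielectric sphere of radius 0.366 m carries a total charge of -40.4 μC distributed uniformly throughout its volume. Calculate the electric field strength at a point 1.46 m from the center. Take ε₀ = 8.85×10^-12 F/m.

E = 1.70×10^5 N/C

Symmetry ⇒ E = E(r) r̂. Gaussian sphere of radius r = 1.46 m (r > R, so the entire charge is enclosed).
Q_enc = -40.4 μC = -4.04e-5 C.
Since E is radial and uniform over the Gaussian sphere, Φ = E·4πr² = Q_enc/ε₀.
E = |Q_enc|/(4πε₀r²) = (4.04e-5)/(4π·8.85×10^-12·(1.46)²) = 1.70×10^5 N/C.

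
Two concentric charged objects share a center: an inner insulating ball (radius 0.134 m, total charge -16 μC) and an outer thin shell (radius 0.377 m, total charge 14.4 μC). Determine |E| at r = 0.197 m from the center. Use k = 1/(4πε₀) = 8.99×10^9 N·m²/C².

3.71e6 V/m

Take a concentric spherical Gaussian surface of radius r = 0.197 m (between the bodies, 0.134 m < r < 0.377 m).
The shell at 0.377 m lies outside the Gaussian surface, so Q_enc = -16 μC = -1.60×10^-5 C.
Since E is radial and uniform over the Gaussian sphere, Φ = E·4πr² = Q_enc/ε₀.
E = k|Q_enc|/r² = (8.99×10^9)(1.60×10^-5)/(0.197)² = 3.71×10^6 N/C.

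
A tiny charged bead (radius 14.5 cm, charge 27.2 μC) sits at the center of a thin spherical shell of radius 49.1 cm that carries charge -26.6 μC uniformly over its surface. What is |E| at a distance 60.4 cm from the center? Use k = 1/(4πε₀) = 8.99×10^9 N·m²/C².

Symmetry ⇒ E = E(r) r̂. Gaussian sphere of radius r = 60.4 cm (r > 49.1 cm, enclosing both).
Q_enc = (27.2 μC) + (-26.6 μC) = 6.00×10^-7 C.
Since E is radial and uniform over the Gaussian sphere, Φ = E·4πr² = Q_enc/ε₀.
E = k|Q_enc|/r² = (8.99×10^9)(6.00×10^-7)/(0.604)² = 1.48×10^4 N/C.

|E| ≈ 1.48e4 V/m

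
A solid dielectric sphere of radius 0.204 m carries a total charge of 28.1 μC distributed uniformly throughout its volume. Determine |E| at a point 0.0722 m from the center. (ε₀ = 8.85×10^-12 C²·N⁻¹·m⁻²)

Take a concentric spherical Gaussian surface of radius r = 0.0722 m (r < R).
For a uniform sphere the enclosed fraction is (r/R)³, so Q_enc = (28.1 μC)(0.0722/0.204)³ = 1.246×10^-6 C.
Since E is radial and uniform over the Gaussian sphere, Φ = E·4πr² = Q_enc/ε₀.
E = |Q_enc|/(4πε₀r²) = (1.246×10^-6)/(4π·8.85×10^-12·(0.0722)²) = 2.15×10^6 N/C.

|E| = 2.15×10^6 N/C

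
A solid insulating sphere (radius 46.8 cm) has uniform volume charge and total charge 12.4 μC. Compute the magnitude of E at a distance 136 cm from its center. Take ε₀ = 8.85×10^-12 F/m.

|E| ≈ 6.03×10^4 N/C

Symmetry ⇒ E = E(r) r̂. Gaussian sphere of radius r = 136 cm (r > R, so the entire charge is enclosed).
Q_enc = 12.4 μC = 1.24×10^-5 C.
By Gauss's law, ∮E·dA = E·4πr² = Q_enc/ε₀.
E = |Q_enc|/(4πε₀r²) = (1.24×10^-5)/(4π·8.85×10^-12·(1.36)²) = 6.03e4 N/C.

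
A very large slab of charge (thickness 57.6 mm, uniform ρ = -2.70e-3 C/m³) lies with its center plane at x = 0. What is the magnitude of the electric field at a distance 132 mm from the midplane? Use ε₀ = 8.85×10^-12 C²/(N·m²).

E = 8.79e6 V/m

The point |x| = 132 mm lies outside the slab (half-thickness 0.0288 m). A symmetric pillbox spanning the full slab encloses Q_enc = ρ·d·A.
Flux = 2EA ⇒ E = |ρ|d/(2ε₀), independent of distance outside.
E = (2.70×10^-3)(0.0576)/(2·8.85×10^-12) = 8.79×10^6 N/C.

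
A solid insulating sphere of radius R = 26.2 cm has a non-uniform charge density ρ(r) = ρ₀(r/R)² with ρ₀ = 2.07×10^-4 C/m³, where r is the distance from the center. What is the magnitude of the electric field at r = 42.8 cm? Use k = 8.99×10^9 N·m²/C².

E ≈ 4.59×10^5 V/m

By spherical symmetry E is radial; choose a Gaussian sphere of radius r = 42.8 cm (r > R, all charge enclosed).
Q_enc = 4π ∫₀^R ρ₀(r'/R)^2 r'² dr' = 4πρ₀R³/5 = 9.357×10^-6 C.
Since E is radial and uniform over the Gaussian sphere, Φ = E·4πr² = Q_enc/ε₀.
E = k|Q_enc|/r² = (8.99×10^9)(9.357×10^-6)/(0.428)² = 4.59×10^5 N/C.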